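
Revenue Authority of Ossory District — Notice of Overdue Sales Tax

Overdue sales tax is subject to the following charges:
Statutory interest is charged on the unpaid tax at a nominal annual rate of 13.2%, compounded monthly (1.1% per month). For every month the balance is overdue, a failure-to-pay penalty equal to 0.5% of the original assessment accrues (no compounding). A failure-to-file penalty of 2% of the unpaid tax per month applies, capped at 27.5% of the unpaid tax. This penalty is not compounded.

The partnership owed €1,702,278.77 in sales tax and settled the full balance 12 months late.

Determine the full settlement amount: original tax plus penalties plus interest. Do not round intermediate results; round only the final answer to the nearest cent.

€2,451,768.62

Failure-to-file: 12 × 2% × €1,702,278.77 = €408,546.90… (under the 27.5% cap)
Failure-to-pay penalty: 12 × 0.5% × €1,702,278.77 = €102,136.73…
Interest: €1,702,278.77 × ((1 + 0.011)^12 − 1) = €1,702,278.77 × 0.1402862… = €238,806.2140…
Total = €1,702,278.77 + €510,683.6310 + €238,806.2140… = €2,451,768.62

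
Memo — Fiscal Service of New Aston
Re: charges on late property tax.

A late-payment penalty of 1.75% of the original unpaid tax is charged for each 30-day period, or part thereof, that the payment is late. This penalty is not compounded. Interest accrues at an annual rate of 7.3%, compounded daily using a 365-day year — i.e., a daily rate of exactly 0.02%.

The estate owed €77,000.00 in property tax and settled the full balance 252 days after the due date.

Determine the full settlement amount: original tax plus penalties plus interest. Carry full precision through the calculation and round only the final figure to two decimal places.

€93,107.35

Penalty periods: ⌈252/30⌉ = 9; penalty = 9 × 1.75% × €77,000.00 = €12,127.50
Interest: €77,000.00 × ((1 + 0.0002)^252 − 1) = €77,000.00 × 0.05168639… = €3,979.8520…
Total = €77,000.00 + €12,127.5000 + €3,979.8520… = €93,107.35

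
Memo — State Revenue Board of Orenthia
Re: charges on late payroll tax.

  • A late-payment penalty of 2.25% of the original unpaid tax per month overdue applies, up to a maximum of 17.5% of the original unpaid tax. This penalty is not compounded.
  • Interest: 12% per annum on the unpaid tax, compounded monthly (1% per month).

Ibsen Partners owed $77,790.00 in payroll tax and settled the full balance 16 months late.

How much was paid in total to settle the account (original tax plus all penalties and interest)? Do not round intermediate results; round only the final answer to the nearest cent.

Penalty (uncapped): 16 × 2.25% × $77,790.00 = $28,004.40; cap = 17.5% × $77,790.00 = $13,613.25 → penalty = $13,613.25
Interest: $77,790.00 × ((1 + 0.01)^16 − 1) = $77,790.00 × 0.1725786… = $13,424.8928…
Total = $77,790.00 + $13,613.2500 + $13,424.8928… = $104,828.14

$104,828.14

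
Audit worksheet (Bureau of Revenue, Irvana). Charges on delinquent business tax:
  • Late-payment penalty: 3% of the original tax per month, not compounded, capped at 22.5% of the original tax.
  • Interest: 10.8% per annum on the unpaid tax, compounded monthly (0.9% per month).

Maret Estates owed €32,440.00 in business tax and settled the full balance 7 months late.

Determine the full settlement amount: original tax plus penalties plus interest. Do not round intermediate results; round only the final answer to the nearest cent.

Penalty: 7 × 3% × €32,440.00 = €6,812.40 (below the 22.5% cap of €7,299.00)
Interest: €32,440.00 × ((1 + 0.009)^7 − 1) = €32,440.00 × 0.0647267… = €2,099.7356…
Total = €32,440.00 + €6,812.4000 + €2,099.7356… = €41,352.14

€41,352.14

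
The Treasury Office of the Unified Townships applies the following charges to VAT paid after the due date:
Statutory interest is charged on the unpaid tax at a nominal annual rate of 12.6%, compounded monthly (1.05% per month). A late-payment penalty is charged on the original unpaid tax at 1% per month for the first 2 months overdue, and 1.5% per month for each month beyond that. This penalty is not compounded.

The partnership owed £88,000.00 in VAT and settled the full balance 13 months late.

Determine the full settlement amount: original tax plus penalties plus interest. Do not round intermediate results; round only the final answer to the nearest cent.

Penalty, months 1–2: 2 × 1% × £88,000.00 = £1,760.00
Penalty, months 3–13: 11 × 1.5% × £88,000.00 = £14,520.00
Interest: £88,000.00 × ((1 + 0.0105)^13 − 1) = £88,000.00 × 0.1454394… = £12,798.6706…
Total = £88,000.00 + £16,280.0000 + £12,798.6706… = £117,078.67

£117,078.67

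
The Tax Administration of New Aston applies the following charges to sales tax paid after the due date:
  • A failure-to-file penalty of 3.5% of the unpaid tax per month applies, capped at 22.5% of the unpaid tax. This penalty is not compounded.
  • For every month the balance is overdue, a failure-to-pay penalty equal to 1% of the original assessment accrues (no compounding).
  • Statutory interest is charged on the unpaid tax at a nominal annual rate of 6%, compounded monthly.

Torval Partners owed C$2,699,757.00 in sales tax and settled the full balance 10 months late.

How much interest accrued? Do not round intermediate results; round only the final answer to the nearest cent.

Interest (6%/yr ÷ 12 = 0.5%/month): C$2,699,757.00 × ((1 + 0.005)^10 − 1) = C$138,065.9295…

C$138,065.93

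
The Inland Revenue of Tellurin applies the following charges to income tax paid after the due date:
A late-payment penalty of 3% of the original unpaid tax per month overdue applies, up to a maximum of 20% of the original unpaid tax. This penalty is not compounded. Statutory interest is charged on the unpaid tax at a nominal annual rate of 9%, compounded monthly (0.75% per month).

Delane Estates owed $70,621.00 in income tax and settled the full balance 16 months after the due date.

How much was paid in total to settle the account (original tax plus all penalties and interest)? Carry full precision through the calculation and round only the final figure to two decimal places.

$93,713.51

Penalty (uncapped): 16 × 3% × $70,621.00 = $33,898.08; cap = 20% × $70,621.00 = $14,124.20 → penalty = $14,124.20
Interest: $70,621.00 × ((1 + 0.0075)^16 − 1) = $70,621.00 × 0.1269921… = $8,968.3101…
Total = $70,621.00 + $14,124.2000 + $8,968.3101… = $93,713.51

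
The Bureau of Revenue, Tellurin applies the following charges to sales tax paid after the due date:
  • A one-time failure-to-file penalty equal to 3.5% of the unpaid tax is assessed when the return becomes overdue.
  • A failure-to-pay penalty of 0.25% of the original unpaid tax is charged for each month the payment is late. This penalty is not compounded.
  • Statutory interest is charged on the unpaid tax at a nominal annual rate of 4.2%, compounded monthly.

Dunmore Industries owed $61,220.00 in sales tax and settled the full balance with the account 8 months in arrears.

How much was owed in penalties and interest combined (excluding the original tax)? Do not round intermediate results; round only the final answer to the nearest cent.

Failure-to-file penalty: 3.5% × $61,220.00 = $2,142.70
Failure-to-pay penalty: 8 × 0.25% × $61,220.00 = $1,224.40
Interest (4.2%/yr ÷ 12 = 0.35%/month): $61,220.00 × ((1 + 0.0035)^8 − 1) = $1,735.3061…
Penalties + interest = $3,367.1000 + $1,735.3061… = $5,102.41

$5,102.41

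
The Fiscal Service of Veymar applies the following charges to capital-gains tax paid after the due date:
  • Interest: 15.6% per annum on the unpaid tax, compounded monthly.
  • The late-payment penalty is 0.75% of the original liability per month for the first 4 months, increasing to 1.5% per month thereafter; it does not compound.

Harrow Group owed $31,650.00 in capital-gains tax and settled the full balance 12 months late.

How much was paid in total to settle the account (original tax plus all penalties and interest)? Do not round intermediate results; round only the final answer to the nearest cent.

$41,703.68

Penalty, months 1–4: 4 × 0.75% × $31,650.00 = $949.50
Penalty, months 5–12: 8 × 1.5% × $31,650.00 = $3,798.00
Interest (15.6%/yr ÷ 12 = 1.3%/month): $31,650.00 × ((1 + 0.013)^12 − 1) = $5,306.1787…
Total = $31,650.00 + $4,747.5000 + $5,306.1787… = $41,703.68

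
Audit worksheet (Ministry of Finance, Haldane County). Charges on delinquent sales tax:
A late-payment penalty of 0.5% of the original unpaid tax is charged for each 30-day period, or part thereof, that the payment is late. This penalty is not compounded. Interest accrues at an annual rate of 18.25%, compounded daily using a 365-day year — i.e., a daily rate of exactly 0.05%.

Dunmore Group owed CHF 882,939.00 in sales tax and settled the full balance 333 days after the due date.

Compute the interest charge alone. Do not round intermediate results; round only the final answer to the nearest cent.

Interest: CHF 882,939.00 × ((1 + 0.0005)^333 − 1) = CHF 882,939.00 × 0.18111439… = CHF 159,912.9560…

CHF 159,912.96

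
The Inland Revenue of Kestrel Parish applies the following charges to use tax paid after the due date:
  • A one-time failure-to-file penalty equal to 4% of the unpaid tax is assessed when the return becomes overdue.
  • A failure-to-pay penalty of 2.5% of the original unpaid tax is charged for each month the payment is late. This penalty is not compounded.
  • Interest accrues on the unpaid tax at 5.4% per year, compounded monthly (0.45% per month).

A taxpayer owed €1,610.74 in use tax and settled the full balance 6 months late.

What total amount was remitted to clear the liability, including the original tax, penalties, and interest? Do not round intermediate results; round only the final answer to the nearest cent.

€1,960.76

Failure-to-file penalty: 4% × €1,610.74 = €64.43…
Failure-to-pay penalty: 6 × 2.5% × €1,610.74 = €241.61…
Interest: €1,610.74 × ((1 + 0.0045)^6 − 1) = €1,610.74 × 0.0273056… = €43.9822…
Total = €1,610.74 + €306.0406 + €43.9822… = €1,960.76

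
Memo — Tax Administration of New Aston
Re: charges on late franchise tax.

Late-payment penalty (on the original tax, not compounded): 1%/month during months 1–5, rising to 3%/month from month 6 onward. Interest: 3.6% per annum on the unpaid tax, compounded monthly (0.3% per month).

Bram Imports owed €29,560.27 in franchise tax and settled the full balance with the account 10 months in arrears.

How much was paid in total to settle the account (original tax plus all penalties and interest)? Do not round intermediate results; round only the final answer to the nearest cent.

€36,371.20

Penalty, months 1–5: 5 × 1% × €29,560.27 = €1,478.01…
Penalty, months 6–10: 5 × 3% × €29,560.27 = €4,434.04…
Interest: €29,560.27 × ((1 + 0.003)^10 − 1) = €29,560.27 × 0.0304083… = €898.8763…
Total = €29,560.27 + €5,912.0540 + €898.8763… = €36,371.20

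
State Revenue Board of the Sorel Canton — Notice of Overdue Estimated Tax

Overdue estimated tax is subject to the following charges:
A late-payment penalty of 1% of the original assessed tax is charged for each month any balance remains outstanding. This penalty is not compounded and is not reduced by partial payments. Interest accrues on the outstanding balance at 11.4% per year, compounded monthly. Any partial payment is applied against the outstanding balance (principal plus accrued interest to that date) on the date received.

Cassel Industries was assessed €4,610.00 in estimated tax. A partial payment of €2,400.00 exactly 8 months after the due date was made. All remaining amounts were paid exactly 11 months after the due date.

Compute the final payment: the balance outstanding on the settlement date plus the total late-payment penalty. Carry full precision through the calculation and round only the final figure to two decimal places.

€3,153.34

Monthly rate = 11.4% ÷ 12 = 0.95%
Balance at month 8: €4,610.0000 × (1 + 0.0095)^8 = €4,972.2335…
After €2,400.00 payment: €4,972.2335… − €2,400.00 = €2,572.2335…
Balance at month 11: €2,572.2335… × (1 + 0.0095)^3 = €2,646.2407…
Penalty: 11 × 1% × €4,610.00 = €507.10
Final settlement = outstanding balance + penalty = €2,646.2407… + €507.10 = €3,153.34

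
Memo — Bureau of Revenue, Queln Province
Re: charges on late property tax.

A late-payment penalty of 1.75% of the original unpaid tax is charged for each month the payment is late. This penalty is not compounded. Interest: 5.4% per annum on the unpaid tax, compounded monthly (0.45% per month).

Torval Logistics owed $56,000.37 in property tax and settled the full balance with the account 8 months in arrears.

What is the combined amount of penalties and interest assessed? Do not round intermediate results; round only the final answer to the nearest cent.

$9,888.10

Late-payment penalty: 8 × 1.75% × $56,000.37 = $7,840.05…
Interest: $56,000.37 × ((1 + 0.0045)^8 − 1) = $56,000.37 × 0.0365721… = $2,048.0529…
Penalties + interest = $7,840.0518 + $2,048.0529… = $9,888.10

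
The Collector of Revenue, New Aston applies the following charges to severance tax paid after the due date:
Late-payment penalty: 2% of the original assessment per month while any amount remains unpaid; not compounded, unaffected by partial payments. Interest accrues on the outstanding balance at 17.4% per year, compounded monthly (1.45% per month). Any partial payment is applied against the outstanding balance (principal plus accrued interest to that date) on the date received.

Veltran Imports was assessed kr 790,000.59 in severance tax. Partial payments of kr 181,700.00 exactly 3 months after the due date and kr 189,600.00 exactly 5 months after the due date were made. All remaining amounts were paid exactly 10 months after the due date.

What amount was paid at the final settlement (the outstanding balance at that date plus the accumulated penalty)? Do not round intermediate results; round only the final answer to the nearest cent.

Balance at month 3: kr 790,000.5900 × (1 + 0.0145)^3 = kr 824,866.3170…
After kr 181,700.00 payment: kr 824,866.3170… − kr 181,700.00 = kr 643,166.3170…
Balance at month 5: kr 643,166.3170… × (1 + 0.0145)^2 = kr 661,953.3659…
After kr 189,600.00 payment: kr 661,953.3659… − kr 189,600.00 = kr 472,353.3659…
Balance at month 10: kr 472,353.3659… × (1 + 0.0145)^5 = kr 507,606.6128…
Penalty: 10 × 2% × kr 790,000.59 = kr 158,000.12…
Final settlement = outstanding balance + penalty = kr 507,606.6128… + kr 158,000.12… = kr 665,606.73

kr 665,606.73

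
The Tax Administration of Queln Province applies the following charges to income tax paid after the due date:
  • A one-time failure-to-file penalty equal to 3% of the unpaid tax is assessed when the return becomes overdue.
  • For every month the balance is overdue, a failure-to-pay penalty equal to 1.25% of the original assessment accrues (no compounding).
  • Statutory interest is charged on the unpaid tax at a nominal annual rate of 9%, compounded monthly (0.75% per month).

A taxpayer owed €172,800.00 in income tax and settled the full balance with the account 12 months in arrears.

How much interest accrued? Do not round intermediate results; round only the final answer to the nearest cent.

Interest: €172,800.00 × ((1 + 0.0075)^12 − 1) = €172,800.00 × 0.0938069… = €16,209.8319…

€16,209.83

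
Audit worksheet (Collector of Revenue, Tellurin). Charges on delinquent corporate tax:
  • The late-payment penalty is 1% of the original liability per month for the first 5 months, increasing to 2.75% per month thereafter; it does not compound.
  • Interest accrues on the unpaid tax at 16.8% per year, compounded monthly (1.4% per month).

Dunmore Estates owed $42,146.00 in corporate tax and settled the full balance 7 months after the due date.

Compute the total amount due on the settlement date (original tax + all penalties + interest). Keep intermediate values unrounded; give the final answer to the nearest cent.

Penalty, months 1–5: 5 × 1% × $42,146.00 = $2,107.30
Penalty, months 6–7: 2 × 2.75% × $42,146.00 = $2,318.03
Interest: $42,146.00 × ((1 + 0.014)^7 − 1) = $42,146.00 × 0.1022134… = $4,307.8858…
Total = $42,146.00 + $4,425.3300 + $4,307.8858… = $50,879.22

$50,879.22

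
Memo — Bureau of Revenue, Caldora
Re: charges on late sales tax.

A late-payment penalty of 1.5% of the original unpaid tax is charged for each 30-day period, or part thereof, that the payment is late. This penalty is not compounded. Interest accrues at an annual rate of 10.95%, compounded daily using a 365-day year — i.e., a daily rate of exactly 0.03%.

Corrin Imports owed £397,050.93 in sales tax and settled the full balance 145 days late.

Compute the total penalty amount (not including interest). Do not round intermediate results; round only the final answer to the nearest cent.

£29,778.82

Penalty periods: ⌈145/30⌉ = 5; penalty = 5 × 1.5% × £397,050.93 = £29,778.82…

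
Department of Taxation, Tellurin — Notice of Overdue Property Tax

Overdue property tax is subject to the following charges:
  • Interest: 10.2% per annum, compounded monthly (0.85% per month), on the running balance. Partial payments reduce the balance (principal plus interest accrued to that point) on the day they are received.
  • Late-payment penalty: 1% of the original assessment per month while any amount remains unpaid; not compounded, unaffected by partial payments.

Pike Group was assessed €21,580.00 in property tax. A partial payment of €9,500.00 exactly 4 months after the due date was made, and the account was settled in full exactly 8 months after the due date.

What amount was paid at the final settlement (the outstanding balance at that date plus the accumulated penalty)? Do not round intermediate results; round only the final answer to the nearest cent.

Balance at month 4: €21,580.0000 × (1 + 0.0085)^4 = €22,323.1281…
After €9,500.00 payment: €22,323.1281… − €9,500.00 = €12,823.1281…
Balance at month 8: €12,823.1281… × (1 + 0.0085)^4 = €13,264.7048…
Penalty: 8 × 1% × €21,580.00 = €1,726.40
Final settlement = outstanding balance + penalty = €13,264.7048… + €1,726.40 = €14,991.10

€14,991.10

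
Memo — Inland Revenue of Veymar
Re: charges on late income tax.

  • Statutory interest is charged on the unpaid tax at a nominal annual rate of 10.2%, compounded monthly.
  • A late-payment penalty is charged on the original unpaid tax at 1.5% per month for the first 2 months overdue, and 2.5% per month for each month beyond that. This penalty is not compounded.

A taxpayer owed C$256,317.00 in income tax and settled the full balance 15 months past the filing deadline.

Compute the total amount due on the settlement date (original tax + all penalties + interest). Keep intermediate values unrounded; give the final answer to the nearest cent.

Penalty, months 1–2: 2 × 1.5% × C$256,317.00 = C$7,689.51
Penalty, months 3–15: 13 × 2.5% × C$256,317.00 = C$83,303.03…
Interest (10.2%/yr ÷ 12 = 0.85%/month): C$256,317.00 × ((1 + 0.0085)^15 − 1) = C$34,698.3852…
Total = C$256,317.00 + C$90,992.5350 + C$34,698.3852… = C$382,007.92

C$382,007.92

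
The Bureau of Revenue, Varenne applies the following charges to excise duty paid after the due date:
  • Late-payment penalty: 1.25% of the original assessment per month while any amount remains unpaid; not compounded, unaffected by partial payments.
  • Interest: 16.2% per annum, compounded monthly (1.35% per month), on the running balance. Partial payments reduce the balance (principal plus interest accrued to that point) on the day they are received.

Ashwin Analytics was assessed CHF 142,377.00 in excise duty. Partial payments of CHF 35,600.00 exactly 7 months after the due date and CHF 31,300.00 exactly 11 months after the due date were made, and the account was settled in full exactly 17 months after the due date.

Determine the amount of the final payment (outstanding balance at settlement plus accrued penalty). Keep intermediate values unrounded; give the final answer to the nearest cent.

Balance at month 7: CHF 142,377.0000 × (1 + 0.0135)^7 = CHF 156,388.9663…
After CHF 35,600.00 payment: CHF 156,388.9663… − CHF 35,600.00 = CHF 120,788.9663…
Balance at month 11: CHF 120,788.9663… × (1 + 0.0135)^4 = CHF 127,444.8459…
After CHF 31,300.00 payment: CHF 127,444.8459… − CHF 31,300.00 = CHF 96,144.8459…
Balance at month 17: CHF 96,144.8459… × (1 + 0.0135)^6 = CHF 104,200.1936…
Penalty: 17 × 1.25% × CHF 142,377.00 = CHF 30,255.11…
Final settlement = outstanding balance + penalty = CHF 104,200.1936… + CHF 30,255.11… = CHF 134,455.31

CHF 134,455.31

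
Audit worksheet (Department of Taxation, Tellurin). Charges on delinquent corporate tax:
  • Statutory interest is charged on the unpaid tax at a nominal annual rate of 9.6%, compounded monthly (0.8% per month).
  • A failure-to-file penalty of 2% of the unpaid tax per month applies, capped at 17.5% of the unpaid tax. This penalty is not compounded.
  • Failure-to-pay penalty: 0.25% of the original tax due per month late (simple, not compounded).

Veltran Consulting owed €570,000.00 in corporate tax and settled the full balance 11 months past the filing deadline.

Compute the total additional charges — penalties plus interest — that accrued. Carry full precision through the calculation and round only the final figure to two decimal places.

€167,640.33

Failure-to-file: 11 × 2% × €570,000.00 = €125,400.00, capped at 17.5% × €570,000.00 = €99,750.00
Failure-to-pay penalty: 11 × 0.25% × €570,000.00 = €15,675.00
Interest: €570,000.00 × ((1 + 0.008)^11 − 1) = €570,000.00 × 0.0916058… = €52,215.3328…
Penalties + interest = €115,425.0000 + €52,215.3328… = €167,640.33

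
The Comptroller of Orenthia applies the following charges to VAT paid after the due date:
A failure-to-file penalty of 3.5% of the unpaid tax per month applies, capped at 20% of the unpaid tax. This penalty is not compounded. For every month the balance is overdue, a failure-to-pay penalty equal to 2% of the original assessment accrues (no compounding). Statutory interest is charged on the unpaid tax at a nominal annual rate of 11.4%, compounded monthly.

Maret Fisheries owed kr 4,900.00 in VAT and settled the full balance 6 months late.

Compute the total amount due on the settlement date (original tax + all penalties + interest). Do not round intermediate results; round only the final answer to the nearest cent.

Failure-to-file: 6 × 3.5% × kr 4,900.00 = kr 1,029.00, capped at 20% × kr 4,900.00 = kr 980.00
Failure-to-pay penalty = 2% × kr 4,900.00 × 6 mo = kr 588.00
Interest (11.4%/yr ÷ 12 = 0.95%/month): kr 4,900.00 × ((1 + 0.0095)^6 − 1) = kr 286.0180…
Total = kr 4,900.00 + kr 1,568.0000 + kr 286.0180… = kr 6,754.02

kr 6,754.02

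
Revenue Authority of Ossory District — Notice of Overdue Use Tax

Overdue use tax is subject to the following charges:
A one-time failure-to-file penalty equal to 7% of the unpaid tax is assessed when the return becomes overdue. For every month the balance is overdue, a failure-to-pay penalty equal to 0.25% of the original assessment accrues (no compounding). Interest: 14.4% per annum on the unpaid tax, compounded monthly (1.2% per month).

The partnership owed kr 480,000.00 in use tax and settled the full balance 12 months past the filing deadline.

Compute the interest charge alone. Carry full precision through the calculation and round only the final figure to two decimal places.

kr 73,869.42

Interest: kr 480,000.00 × ((1 + 0.012)^12 − 1) = kr 480,000.00 × 0.1538946… = kr 73,869.4196…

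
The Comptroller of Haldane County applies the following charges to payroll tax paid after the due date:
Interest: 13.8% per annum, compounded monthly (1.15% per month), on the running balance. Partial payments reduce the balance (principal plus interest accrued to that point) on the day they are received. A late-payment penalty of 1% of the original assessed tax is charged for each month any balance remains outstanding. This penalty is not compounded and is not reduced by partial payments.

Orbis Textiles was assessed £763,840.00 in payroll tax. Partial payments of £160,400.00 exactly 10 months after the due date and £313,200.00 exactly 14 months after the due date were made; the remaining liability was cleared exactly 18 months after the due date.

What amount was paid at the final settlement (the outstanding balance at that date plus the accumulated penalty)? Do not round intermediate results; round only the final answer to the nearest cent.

£572,269.74

Balance at month 10: £763,840.0000 × (1 + 0.0115)^10 = £856,369.6520…
After £160,400.00 payment: £856,369.6520… − £160,400.00 = £695,969.6520…
Balance at month 14: £695,969.6520… × (1 + 0.0115)^4 = £728,540.7540…
After £313,200.00 payment: £728,540.7540… − £313,200.00 = £415,340.7540…
Balance at month 18: £415,340.7540… × (1 + 0.0115)^4 = £434,778.5356…
Penalty: 18 × 1% × £763,840.00 = £137,491.20
Final settlement = outstanding balance + penalty = £434,778.5356… + £137,491.20 = £572,269.74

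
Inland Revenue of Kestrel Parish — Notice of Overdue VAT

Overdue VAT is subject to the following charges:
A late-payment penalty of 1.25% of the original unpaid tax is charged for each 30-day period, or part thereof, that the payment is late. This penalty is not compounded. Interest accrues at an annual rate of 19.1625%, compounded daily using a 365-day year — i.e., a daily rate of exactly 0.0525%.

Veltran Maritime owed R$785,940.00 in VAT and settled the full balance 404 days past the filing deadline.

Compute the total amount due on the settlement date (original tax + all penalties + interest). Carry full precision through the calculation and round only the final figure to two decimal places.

R$1,109,120.65

Penalty periods: ⌈404/30⌉ = 14; penalty = 14 × 1.25% × R$785,940.00 = R$137,539.50
Interest: R$785,940.00 × ((1 + 0.000525)^404 − 1) = R$785,940.00 × 0.23620270… = R$185,641.1509…
Total = R$785,940.00 + R$137,539.5000 + R$185,641.1509… = R$1,109,120.65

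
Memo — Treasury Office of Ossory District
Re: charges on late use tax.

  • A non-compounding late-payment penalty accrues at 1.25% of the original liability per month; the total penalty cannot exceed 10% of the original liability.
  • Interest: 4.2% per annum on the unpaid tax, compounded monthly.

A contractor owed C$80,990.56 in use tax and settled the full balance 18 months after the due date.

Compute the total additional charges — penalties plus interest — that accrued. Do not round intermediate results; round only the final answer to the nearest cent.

Penalty (uncapped): 18 × 1.25% × C$80,990.56 = C$18,222.88…; cap = 10% × C$80,990.56 = C$8,099.06… → penalty = C$8,099.06…
Interest (4.2%/yr ÷ 12 = 0.35%/month): C$80,990.56 × ((1 + 0.0035)^18 − 1) = C$5,257.0729…
Penalties + interest = C$8,099.0560 + C$5,257.0729… = C$13,356.13

C$13,356.13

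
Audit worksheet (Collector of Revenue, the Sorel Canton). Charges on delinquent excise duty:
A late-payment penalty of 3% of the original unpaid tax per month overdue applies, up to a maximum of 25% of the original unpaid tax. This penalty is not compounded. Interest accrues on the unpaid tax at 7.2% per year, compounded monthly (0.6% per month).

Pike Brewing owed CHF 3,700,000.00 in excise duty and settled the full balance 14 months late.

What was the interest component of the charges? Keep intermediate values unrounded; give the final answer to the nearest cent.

CHF 323,216.97

Interest: CHF 3,700,000.00 × ((1 + 0.006)^14 − 1) = CHF 3,700,000.00 × 0.0873559… = CHF 323,216.9669…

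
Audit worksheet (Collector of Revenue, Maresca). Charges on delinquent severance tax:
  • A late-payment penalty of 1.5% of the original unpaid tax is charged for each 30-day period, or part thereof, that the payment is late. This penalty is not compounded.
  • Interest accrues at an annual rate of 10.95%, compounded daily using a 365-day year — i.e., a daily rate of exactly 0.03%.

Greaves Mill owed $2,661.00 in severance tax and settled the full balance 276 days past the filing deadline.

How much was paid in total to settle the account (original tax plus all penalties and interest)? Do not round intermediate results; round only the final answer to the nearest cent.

$3,289.82

Penalty periods: ⌈276/30⌉ = 10; penalty = 10 × 1.5% × $2,661.00 = $399.15
Interest: $2,661.00 × ((1 + 0.0003)^276 − 1) = $2,661.00 × 0.08631103… = $229.6737…
Total = $2,661.00 + $399.1500 + $229.6737… = $3,289.82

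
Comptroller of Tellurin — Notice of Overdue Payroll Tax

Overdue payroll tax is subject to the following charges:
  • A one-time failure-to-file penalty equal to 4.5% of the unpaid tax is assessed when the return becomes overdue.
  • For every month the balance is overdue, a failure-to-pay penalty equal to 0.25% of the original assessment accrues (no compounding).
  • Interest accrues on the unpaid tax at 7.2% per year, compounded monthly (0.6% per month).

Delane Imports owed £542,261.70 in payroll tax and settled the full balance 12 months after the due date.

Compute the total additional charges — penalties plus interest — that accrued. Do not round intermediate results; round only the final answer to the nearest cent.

£81,027.00

Failure-to-file penalty: 4.5% × £542,261.70 = £24,401.78…
Failure-to-pay penalty = 0.25% × £542,261.70 × 12 mo = £16,267.85…
Interest: £542,261.70 × ((1 + 0.006)^12 − 1) = £542,261.70 × 0.0744242… = £40,357.3757…
Penalties + interest = £40,669.6275 + £40,357.3757… = £81,027.00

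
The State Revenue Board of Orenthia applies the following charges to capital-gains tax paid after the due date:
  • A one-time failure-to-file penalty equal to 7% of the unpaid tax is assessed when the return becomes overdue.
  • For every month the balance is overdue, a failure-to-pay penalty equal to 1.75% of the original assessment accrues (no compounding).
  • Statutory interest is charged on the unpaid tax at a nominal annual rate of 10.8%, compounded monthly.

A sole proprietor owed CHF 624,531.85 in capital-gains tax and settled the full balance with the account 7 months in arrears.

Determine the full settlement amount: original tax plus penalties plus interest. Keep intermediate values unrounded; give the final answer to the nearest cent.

Failure-to-file penalty: 7% × CHF 624,531.85 = CHF 43,717.23…
Failure-to-pay penalty: 7 × 1.75% × CHF 624,531.85 = CHF 76,505.15…
Interest (10.8%/yr ÷ 12 = 0.9%/month): CHF 624,531.85 × ((1 + 0.009)^7 − 1) = CHF 40,423.9143…
Total = CHF 624,531.85 + CHF 120,222.3811… + CHF 40,423.9143… = CHF 785,178.15

CHF 785,178.15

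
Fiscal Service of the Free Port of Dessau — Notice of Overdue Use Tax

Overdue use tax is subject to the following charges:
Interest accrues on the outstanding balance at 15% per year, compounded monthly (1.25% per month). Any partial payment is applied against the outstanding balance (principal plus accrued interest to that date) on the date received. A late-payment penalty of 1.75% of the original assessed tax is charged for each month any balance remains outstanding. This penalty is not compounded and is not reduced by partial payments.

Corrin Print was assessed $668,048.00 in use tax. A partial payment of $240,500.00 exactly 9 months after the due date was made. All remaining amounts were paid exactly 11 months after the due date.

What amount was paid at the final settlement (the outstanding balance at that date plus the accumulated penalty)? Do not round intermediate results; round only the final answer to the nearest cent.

$647,915.57

Balance at month 9: $668,048.0000 × (1 + 0.0125)^9 = $747,072.8526…
After $240,500.00 payment: $747,072.8526… − $240,500.00 = $506,572.8526…
Balance at month 11: $506,572.8526… × (1 + 0.0125)^2 = $519,316.3259…
Penalty: 11 × 1.75% × $668,048.00 = $128,599.24
Final settlement = outstanding balance + penalty = $519,316.3259… + $128,599.24 = $647,915.57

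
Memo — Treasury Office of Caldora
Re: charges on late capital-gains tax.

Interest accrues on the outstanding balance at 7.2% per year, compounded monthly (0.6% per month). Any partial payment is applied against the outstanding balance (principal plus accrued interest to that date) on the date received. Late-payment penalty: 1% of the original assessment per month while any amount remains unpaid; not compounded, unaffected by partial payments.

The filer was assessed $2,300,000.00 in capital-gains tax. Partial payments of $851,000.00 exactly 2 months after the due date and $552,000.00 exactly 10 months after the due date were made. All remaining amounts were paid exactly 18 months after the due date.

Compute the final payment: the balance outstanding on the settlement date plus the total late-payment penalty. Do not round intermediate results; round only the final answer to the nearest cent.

Balance at month 2: $2,300,000.0000 × (1 + 0.006)^2 = $2,327,682.8000
After $851,000.00 payment: $2,327,682.8000 − $851,000.00 = $1,476,682.8000
Balance at month 10: $1,476,682.8000 × (1 + 0.006)^8 = $1,549,070.0672…
After $552,000.00 payment: $1,549,070.0672… − $552,000.00 = $997,070.0672…
Balance at month 18: $997,070.0672… × (1 + 0.006)^8 = $1,045,946.6285…
Penalty: 18 × 1% × $2,300,000.00 = $414,000.00
Final settlement = outstanding balance + penalty = $1,045,946.6285… + $414,000.00 = $1,459,946.63

$1,459,946.63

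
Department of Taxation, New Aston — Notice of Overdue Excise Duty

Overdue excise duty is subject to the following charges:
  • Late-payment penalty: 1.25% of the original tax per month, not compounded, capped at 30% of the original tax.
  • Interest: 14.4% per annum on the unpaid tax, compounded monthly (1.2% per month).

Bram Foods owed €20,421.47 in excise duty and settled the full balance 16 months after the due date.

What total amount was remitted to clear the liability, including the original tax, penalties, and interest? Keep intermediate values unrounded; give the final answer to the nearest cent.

€28,800.12

Penalty: 16 × 1.25% × €20,421.47 = €4,084.29… (below the 30% cap of €6,126.44…)
Interest: €20,421.47 × ((1 + 0.012)^16 − 1) = €20,421.47 × 0.2102865… = €4,294.3601…
Total = €20,421.47 + €4,084.2940 + €4,294.3601… = €28,800.12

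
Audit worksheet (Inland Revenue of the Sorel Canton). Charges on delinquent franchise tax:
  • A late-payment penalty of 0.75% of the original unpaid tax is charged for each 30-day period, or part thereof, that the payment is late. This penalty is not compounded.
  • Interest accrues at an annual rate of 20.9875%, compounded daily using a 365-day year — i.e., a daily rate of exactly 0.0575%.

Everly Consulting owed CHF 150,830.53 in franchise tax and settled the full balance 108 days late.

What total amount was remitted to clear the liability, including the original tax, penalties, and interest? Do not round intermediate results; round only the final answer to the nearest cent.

Penalty periods: ⌈108/30⌉ = 4; penalty = 4 × 0.75% × CHF 150,830.53 = CHF 4,524.92…
Interest: CHF 150,830.53 × ((1 + 0.000575)^108 − 1) = CHF 150,830.53 × 0.06404976… = CHF 9,660.6587…
Total = CHF 150,830.53 + CHF 4,524.9159 + CHF 9,660.6587… = CHF 165,016.10

CHF 165,016.10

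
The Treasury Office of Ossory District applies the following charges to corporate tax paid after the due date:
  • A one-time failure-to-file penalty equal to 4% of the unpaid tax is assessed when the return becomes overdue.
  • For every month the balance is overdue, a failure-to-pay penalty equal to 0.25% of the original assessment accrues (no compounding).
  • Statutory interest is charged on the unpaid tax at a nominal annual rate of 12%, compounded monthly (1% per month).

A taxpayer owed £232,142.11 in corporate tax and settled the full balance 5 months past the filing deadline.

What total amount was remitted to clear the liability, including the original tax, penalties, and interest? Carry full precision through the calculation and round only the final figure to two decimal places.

£256,171.15

Failure-to-file penalty: 4% × £232,142.11 = £9,285.68…
Failure-to-pay penalty: 5 × 0.25% × £232,142.11 = £2,901.78…
Interest: £232,142.11 × ((1 + 0.01)^5 − 1) = £232,142.11 × 0.0510101… = £11,841.5807…
Total = £232,142.11 + £12,187.4608… + £11,841.5807… = £256,171.15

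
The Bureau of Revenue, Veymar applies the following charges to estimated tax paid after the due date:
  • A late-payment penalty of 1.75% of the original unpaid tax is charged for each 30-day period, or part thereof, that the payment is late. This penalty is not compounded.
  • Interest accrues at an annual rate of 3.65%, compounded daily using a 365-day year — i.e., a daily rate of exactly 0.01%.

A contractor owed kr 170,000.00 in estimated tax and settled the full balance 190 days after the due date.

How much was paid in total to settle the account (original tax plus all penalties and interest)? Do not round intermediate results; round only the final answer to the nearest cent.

Penalty periods: ⌈190/30⌉ = 7; penalty = 7 × 1.75% × kr 170,000.00 = kr 20,825.00
Interest: kr 170,000.00 × ((1 + 0.0001)^190 − 1) = kr 170,000.00 × 0.01918068… = kr 3,260.7157…
Total = kr 170,000.00 + kr 20,825.0000 + kr 3,260.7157… = kr 194,085.72

kr 194,085.72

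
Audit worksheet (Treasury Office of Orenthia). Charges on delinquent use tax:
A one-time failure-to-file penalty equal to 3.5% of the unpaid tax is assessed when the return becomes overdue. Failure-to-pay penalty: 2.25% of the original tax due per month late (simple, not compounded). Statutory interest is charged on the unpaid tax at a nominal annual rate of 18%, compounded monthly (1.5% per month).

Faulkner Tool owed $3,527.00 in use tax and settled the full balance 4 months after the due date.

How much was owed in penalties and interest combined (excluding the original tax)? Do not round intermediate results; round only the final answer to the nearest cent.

$657.30

Failure-to-file penalty: 3.5% × $3,527.00 = $123.45…
Failure-to-pay penalty: 4 × 2.25% × $3,527.00 = $317.43
Interest: $3,527.00 × ((1 + 0.015)^4 − 1) = $3,527.00 × 0.0613636… = $216.4292…
Penalties + interest = $440.8750 + $216.4292… = $657.30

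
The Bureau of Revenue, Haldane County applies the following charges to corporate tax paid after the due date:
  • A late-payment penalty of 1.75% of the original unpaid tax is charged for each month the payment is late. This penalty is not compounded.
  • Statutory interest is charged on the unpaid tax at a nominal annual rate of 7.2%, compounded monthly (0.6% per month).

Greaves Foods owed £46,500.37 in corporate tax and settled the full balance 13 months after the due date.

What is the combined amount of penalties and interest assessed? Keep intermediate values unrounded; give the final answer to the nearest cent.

£14,339.35

Late-payment penalty = 1.75% × £46,500.37 × 13 mo = £10,578.83…
Interest: £46,500.37 × ((1 + 0.006)^13 − 1) = £46,500.37 × 0.0808707… = £3,760.5181…
Penalties + interest = £10,578.8342… + £3,760.5181… = £14,339.35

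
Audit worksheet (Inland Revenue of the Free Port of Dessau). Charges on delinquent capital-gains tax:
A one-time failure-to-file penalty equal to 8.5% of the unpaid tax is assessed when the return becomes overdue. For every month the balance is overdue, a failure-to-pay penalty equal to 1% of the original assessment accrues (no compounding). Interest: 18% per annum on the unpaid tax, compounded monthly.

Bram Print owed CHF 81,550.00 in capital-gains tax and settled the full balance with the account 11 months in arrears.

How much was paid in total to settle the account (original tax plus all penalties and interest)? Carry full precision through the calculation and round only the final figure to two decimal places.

CHF 111,963.99

Failure-to-file penalty: 8.5% × CHF 81,550.00 = CHF 6,931.75
Failure-to-pay penalty: 11 × 1% × CHF 81,550.00 = CHF 8,970.50
Interest (18%/yr ÷ 12 = 1.5%/month): CHF 81,550.00 × ((1 + 0.015)^11 − 1) = CHF 14,511.7358…
Total = CHF 81,550.00 + CHF 15,902.2500 + CHF 14,511.7358… = CHF 111,963.99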